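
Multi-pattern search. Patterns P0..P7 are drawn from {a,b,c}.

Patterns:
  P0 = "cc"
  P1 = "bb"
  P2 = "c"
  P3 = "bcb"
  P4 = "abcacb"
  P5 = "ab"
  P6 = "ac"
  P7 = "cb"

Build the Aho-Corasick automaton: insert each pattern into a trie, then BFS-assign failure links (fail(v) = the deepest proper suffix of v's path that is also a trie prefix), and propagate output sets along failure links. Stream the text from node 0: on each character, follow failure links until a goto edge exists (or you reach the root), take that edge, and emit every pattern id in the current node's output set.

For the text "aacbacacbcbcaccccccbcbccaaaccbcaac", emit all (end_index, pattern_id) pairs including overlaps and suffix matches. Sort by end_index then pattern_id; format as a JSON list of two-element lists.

Construct AC machine:
Trie nodes:
  n0 'ε': a→7 b→3 c→1
  n1 'c': b→14 c→2  ←P2
  n2 'cc': ·  ←P0
  n3 'b': b→4 c→5
  n4 'bb': ·  ←P1
  n5 'bc': b→6
  n6 'bcb': ·  ←P3
  n7 'a': b→8 c→13
  n8 'ab': c→9  ←P5
  n9 'abc': a→10
  n10 'abca': c→11
  n11 'abcac': b→12
  n12 'abcacb': ·  ←P4
  n13 'ac': ·  ←P6
  n14 'cb': ·  ←P7

BFS fail/out derivation:
  n1('c'): parent n0 fail=0; on 'c' 0 → fail=0;  out {2}∪∅={2}
  n3('b'): parent n0 fail=0; on 'b' 0 → fail=0;  out ∅∪∅=∅
  n7('a'): parent n0 fail=0; on 'a' 0 → fail=0;  out ∅∪∅=∅
  n2('cc'): parent n1 fail=0; on 'c' 0 → fail=1;  out {0}∪{2}={0,2}
  n4('bb'): parent n3 fail=0; on 'b' 0 → fail=3;  out {1}∪∅={1}
  n5('bc'): parent n3 fail=0; on 'c' 0 → fail=1;  out ∅∪{2}={2}
  n8('ab'): parent n7 fail=0; on 'b' 0 → fail=3;  out {5}∪∅={5}
  n13('ac'): parent n7 fail=0; on 'c' 0 → fail=1;  out {6}∪{2}={2,6}
  n14('cb'): parent n1 fail=0; on 'b' 0 → fail=3;  out {7}∪∅={7}
  n6('bcb'): parent n5 fail=1; on 'b' 1 → fail=14;  out {3}∪{7}={3,7}
  n9('abc'): parent n8 fail=3; on 'c' 3 → fail=5;  out ∅∪{2}={2}
  n10('abca'): parent n9 fail=5; on 'a' 5→1→0 → fail=7;  out ∅∪∅=∅
  n11('abcac'): parent n10 fail=7; on 'c' 7 → fail=13;  out ∅∪{2,6}={2,6}
  n12('abcacb'): parent n11 fail=13; on 'b' 13→1 → fail=14;  out {4}∪{7}={4,7}

Text stream:
i=0 'a': node 0→7
i=1 'a': node 7→7 ·f
i=2 'c': node 7→13  emit P2@[2:2],P6@[1:2]
i=3 'b': node 13→14 ·f  emit P7@[2:3]
i=4 'a': node 14→7 ·f
i=5 'c': node 7→13  emit P2@[5:5],P6@[4:5]
i=6 'a': node 13→7 ·f
i=7 'c': node 7→13  emit P2@[7:7],P6@[6:7]
i=8 'b': node 13→14 ·f  emit P7@[7:8]
i=9 'c': node 14→5 ·f  emit P2@[9:9]
i=10 'b': node 5→6  emit P3@[8:10],P7@[9:10]
i=11 'c': node 6→5 ·f  emit P2@[11:11]
i=12 'a': node 5→7 ·f
i=13 'c': node 7→13  emit P2@[13:13],P6@[12:13]
i=14 'c': node 13→2 ·f  emit P0@[13:14],P2@[14:14]
i=15 'c': node 2→2 ·f  emit P0@[14:15],P2@[15:15]
i=16 'c': node 2→2 ·f  emit P0@[15:16],P2@[16:16]
i=17 'c': node 2→2 ·f  emit P0@[16:17],P2@[17:17]
i=18 'c': node 2→2 ·f  emit P0@[17:18],P2@[18:18]
i=19 'b': node 2→14 ·f  emit P7@[18:19]
i=20 'c': node 14→5 ·f  emit P2@[20:20]
i=21 'b': node 5→6  emit P3@[19:21],P7@[20:21]
i=22 'c': node 6→5 ·f  emit P2@[22:22]
i=23 'c': node 5→2 ·f  emit P0@[22:23],P2@[23:23]
i=24 'a': node 2→7 ·f
i=25 'a': node 7→7 ·f
i=26 'a': node 7→7 ·f
i=27 'c': node 7→13  emit P2@[27:27],P6@[26:27]
i=28 'c': node 13→2 ·f  emit P0@[27:28],P2@[28:28]
i=29 'b': node 2→14 ·f  emit P7@[28:29]
i=30 'c': node 14→5 ·f  emit P2@[30:30]
i=31 'a': node 5→7 ·f
i=32 'a': node 7→7 ·f
i=33 'c': node 7→13  emit P2@[33:33],P6@[32:33]

Result: [[2,2],[2,6],[3,7],[5,2],[5,6],[7,2],[7,6],[8,7],[9,2],[10,3],[10,7],[11,2],[13,2],[13,6],[14,0],[14,2],[15,0],[15,2],[16,0],[16,2],[17,0],[17,2],[18,0],[18,2],[19,7],[20,2],[21,3],[21,7],[22,2],[23,0],[23,2],[27,2],[27,6],[28,0],[28,2],[29,7],[30,2],[33,2],[33,6]]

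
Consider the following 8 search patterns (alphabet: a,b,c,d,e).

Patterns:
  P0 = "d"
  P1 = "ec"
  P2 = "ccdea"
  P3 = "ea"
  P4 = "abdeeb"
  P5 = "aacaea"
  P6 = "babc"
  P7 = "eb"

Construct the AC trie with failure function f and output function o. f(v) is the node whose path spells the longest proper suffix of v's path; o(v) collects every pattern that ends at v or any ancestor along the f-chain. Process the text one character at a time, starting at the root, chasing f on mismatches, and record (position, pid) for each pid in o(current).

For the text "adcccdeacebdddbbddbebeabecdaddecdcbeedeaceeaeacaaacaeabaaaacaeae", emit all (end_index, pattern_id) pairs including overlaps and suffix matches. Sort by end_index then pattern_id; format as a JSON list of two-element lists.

Build:
Trie nodes:
  0='ε' goto a→10 b→21 c→4 d→1 e→2
  1='d' goto ·  [P0 ends]
  2='e' goto a→9 b→25 c→3
  3='ec' goto ·  [P1 ends]
  4='c' goto c→5
  5='cc' goto d→6
  6='ccd' goto e→7
  7='ccde' goto a→8
  8='ccdea' goto ·  [P2 ends]
  9='ea' goto ·  [P3 ends]
  10='a' goto a→16 b→11
  11='ab' goto d→12
  12='abd' goto e→13
  13='abde' goto e→14
  14='abdee' goto b→15
  15='abdeeb' goto ·  [P4 ends]
  16='aa' goto c→17
  17='aac' goto a→18
  18='aaca' goto e→19
  19='aacae' goto a→20
  20='aacaea' goto ·  [P5 ends]
  21='b' goto a→22
  22='ba' goto b→23
  23='bab' goto c→24
  24='babc' goto ·  [P6 ends]
  25='eb' goto ·  [P7 ends]

BFS fail/out derivation:
  n1('d'): parent n0 fail=0; on 'd' 0 → fail=0;  out {0}∪∅={0}
  n2('e'): parent n0 fail=0; on 'e' 0 → fail=0;  out ∅∪∅=∅
  n4('c'): parent n0 fail=0; on 'c' 0 → fail=0;  out ∅∪∅=∅
  n10('a'): parent n0 fail=0; on 'a' 0 → fail=0;  out ∅∪∅=∅
  n21('b'): parent n0 fail=0; on 'b' 0 → fail=0;  out ∅∪∅=∅
  n3('ec'): parent n2 fail=0; on 'c' 0 → fail=4;  out {1}∪∅={1}
  n5('cc'): parent n4 fail=0; on 'c' 0 → fail=4;  out ∅∪∅=∅
  n9('ea'): parent n2 fail=0; on 'a' 0 → fail=10;  out {3}∪∅={3}
  n11('ab'): parent n10 fail=0; on 'b' 0 → fail=21;  out ∅∪∅=∅
  n16('aa'): parent n10 fail=0; on 'a' 0 → fail=10;  out ∅∪∅=∅
  n22('ba'): parent n21 fail=0; on 'a' 0 → fail=10;  out ∅∪∅=∅
  n25('eb'): parent n2 fail=0; on 'b' 0 → fail=21;  out {7}∪∅={7}
  n6('ccd'): parent n5 fail=4; on 'd' 4→0 → fail=1;  out ∅∪{0}={0}
  n12('abd'): parent n11 fail=21; on 'd' 21→0 → fail=1;  out ∅∪{0}={0}
  n17('aac'): parent n16 fail=10; on 'c' 10→0 → fail=4;  out ∅∪∅=∅
  n23('bab'): parent n22 fail=10; on 'b' 10 → fail=11;  out ∅∪∅=∅
  n7('ccde'): parent n6 fail=1; on 'e' 1→0 → fail=2;  out ∅∪∅=∅
  n13('abde'): parent n12 fail=1; on 'e' 1→0 → fail=2;  out ∅∪∅=∅
  n18('aaca'): parent n17 fail=4; on 'a' 4→0 → fail=10;  out ∅∪∅=∅
  n24('babc'): parent n23 fail=11; on 'c' 11→21→0 → fail=4;  out {6}∪∅={6}
  n8('ccdea'): parent n7 fail=2; on 'a' 2 → fail=9;  out {2}∪{3}={2,3}
  n14('abdee'): parent n13 fail=2; on 'e' 2→0 → fail=2;  out ∅∪∅=∅
  n19('aacae'): parent n18 fail=10; on 'e' 10→0 → fail=2;  out ∅∪∅=∅
  n15('abdeeb'): parent n14 fail=2; on 'b' 2 → fail=25;  out {4}∪{7}={4,7}
  n20('aacaea'): parent n19 fail=2; on 'a' 2 → fail=9;  out {5}∪{3}={3,5}

Text stream:
pos 0 'a': at 10
pos 1 'd': at 1 ·f  → match P0@[1:1]
pos 2 'c': at 4 ·f
pos 3 'c': at 5
pos 4 'c': at 5 ·f
pos 5 'd': at 6  → match P0@[5:5]
pos 6 'e': at 7
pos 7 'a': at 8  → match P2@[3:7],P3@[6:7]
pos 8 'c': at 4 ·f
pos 9 'e': at 2 ·f
pos 10 'b': at 25  → match P7@[9:10]
pos 11 'd': at 1 ·f  → match P0@[11:11]
pos 12 'd': at 1 ·f  → match P0@[12:12]
pos 13 'd': at 1 ·f  → match P0@[13:13]
pos 14 'b': at 21 ·f
pos 15 'b': at 21 ·f
pos 16 'd': at 1 ·f  → match P0@[16:16]
pos 17 'd': at 1 ·f  → match P0@[17:17]
pos 18 'b': at 21 ·f
pos 19 'e': at 2 ·f
pos 20 'b': at 25  → match P7@[19:20]
pos 21 'e': at 2 ·f
pos 22 'a': at 9  → match P3@[21:22]
pos 23 'b': at 11 ·f
pos 24 'e': at 2 ·f
pos 25 'c': at 3  → match P1@[24:25]
pos 26 'd': at 1 ·f  → match P0@[26:26]
pos 27 'a': at 10 ·f
pos 28 'd': at 1 ·f  → match P0@[28:28]
pos 29 'd': at 1 ·f  → match P0@[29:29]
pos 30 'e': at 2 ·f
pos 31 'c': at 3  → match P1@[30:31]
pos 32 'd': at 1 ·f  → match P0@[32:32]
pos 33 'c': at 4 ·f
pos 34 'b': at 21 ·f
pos 35 'e': at 2 ·f
pos 36 'e': at 2 ·f
pos 37 'd': at 1 ·f  → match P0@[37:37]
pos 38 'e': at 2 ·f
pos 39 'a': at 9  → match P3@[38:39]
pos 40 'c': at 4 ·f
pos 41 'e': at 2 ·f
pos 42 'e': at 2 ·f
pos 43 'a': at 9  → match P3@[42:43]
pos 44 'e': at 2 ·f
pos 45 'a': at 9  → match P3@[44:45]
pos 46 'c': at 4 ·f
pos 47 'a': at 10 ·f
pos 48 'a': at 16
pos 49 'a': at 16 ·f
pos 50 'c': at 17
pos 51 'a': at 18
pos 52 'e': at 19
pos 53 'a': at 20  → match P3@[52:53],P5@[48:53]
pos 54 'b': at 11 ·f
pos 55 'a': at 22 ·f
pos 56 'a': at 16 ·f
pos 57 'a': at 16 ·f
pos 58 'a': at 16 ·f
pos 59 'c': at 17
pos 60 'a': at 18
pos 61 'e': at 19
pos 62 'a': at 20  → match P3@[61:62],P5@[57:62]
pos 63 'e': at 2 ·f

Result: [[1,0],[5,0],[7,2],[7,3],[10,7],[11,0],[12,0],[13,0],[16,0],[17,0],[20,7],[22,3],[25,1],[26,0],[28,0],[29,0],[31,1],[32,0],[37,0],[39,3],[43,3],[45,3],[53,3],[53,5],[62,3],[62,5]]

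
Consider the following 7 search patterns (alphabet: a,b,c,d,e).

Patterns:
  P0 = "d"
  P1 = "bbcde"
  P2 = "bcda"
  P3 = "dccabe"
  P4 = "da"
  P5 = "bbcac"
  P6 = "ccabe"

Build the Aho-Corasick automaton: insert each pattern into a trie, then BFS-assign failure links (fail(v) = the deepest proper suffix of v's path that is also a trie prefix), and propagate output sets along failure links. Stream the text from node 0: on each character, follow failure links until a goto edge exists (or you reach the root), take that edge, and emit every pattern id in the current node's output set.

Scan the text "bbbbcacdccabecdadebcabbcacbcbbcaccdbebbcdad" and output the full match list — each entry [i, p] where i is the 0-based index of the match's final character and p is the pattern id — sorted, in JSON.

Build automaton:
Trie nodes:
  n0 'ε': b→2 c→18 d→1
  n1 'd': a→15 c→10  ←P0
  n2 'b': b→3 c→7
  n3 'bb': c→4
  n4 'bbc': a→16 d→5
  n5 'bbcd': e→6
  n6 'bbcde': ·  ←P1
  n7 'bc': d→8
  n8 'bcd': a→9
  n9 'bcda': ·  ←P2
  n10 'dc': c→11
  n11 'dcc': a→12
  n12 'dcca': b→13
  n13 'dccab': e→14
  n14 'dccabe': ·  ←P3
  n15 'da': ·  ←P4
  n16 'bbca': c→17
  n17 'bbcac': ·  ←P5
  n18 'c': c→19
  n19 'cc': a→20
  n20 'cca': b→21
  n21 'ccab': e→22
  n22 'ccabe': ·  ←P6

BFS fail/out derivation:
  n1('d'): parent n0 fail=0; on 'd' 0 → fail=0;  out {0}∪∅={0}
  n2('b'): parent n0 fail=0; on 'b' 0 → fail=0;  out ∅∪∅=∅
  n18('c'): parent n0 fail=0; on 'c' 0 → fail=0;  out ∅∪∅=∅
  n3('bb'): parent n2 fail=0; on 'b' 0 → fail=2;  out ∅∪∅=∅
  n7('bc'): parent n2 fail=0; on 'c' 0 → fail=18;  out ∅∪∅=∅
  n10('dc'): parent n1 fail=0; on 'c' 0 → fail=18;  out ∅∪∅=∅
  n15('da'): parent n1 fail=0; on 'a' 0 → fail=0;  out {4}∪∅={4}
  n19('cc'): parent n18 fail=0; on 'c' 0 → fail=18;  out ∅∪∅=∅
  n4('bbc'): parent n3 fail=2; on 'c' 2 → fail=7;  out ∅∪∅=∅
  n8('bcd'): parent n7 fail=18; on 'd' 18→0 → fail=1;  out ∅∪{0}={0}
  n11('dcc'): parent n10 fail=18; on 'c' 18 → fail=19;  out ∅∪∅=∅
  n20('cca'): parent n19 fail=18; on 'a' 18→0 → fail=0;  out ∅∪∅=∅
  n5('bbcd'): parent n4 fail=7; on 'd' 7 → fail=8;  out ∅∪{0}={0}
  n9('bcda'): parent n8 fail=1; on 'a' 1 → fail=15;  out {2}∪{4}={2,4}
  n12('dcca'): parent n11 fail=19; on 'a' 19 → fail=20;  out ∅∪∅=∅
  n16('bbca'): parent n4 fail=7; on 'a' 7→18→0 → fail=0;  out ∅∪∅=∅
  n21('ccab'): parent n20 fail=0; on 'b' 0 → fail=2;  out ∅∪∅=∅
  n6('bbcde'): parent n5 fail=8; on 'e' 8→1→0 → fail=0;  out {1}∪∅={1}
  n13('dccab'): parent n12 fail=20; on 'b' 20 → fail=21;  out ∅∪∅=∅
  n17('bbcac'): parent n16 fail=0; on 'c' 0 → fail=18;  out {5}∪∅={5}
  n22('ccabe'): parent n21 fail=2; on 'e' 2→0 → fail=0;  out {6}∪∅={6}
  n14('dccabe'): parent n13 fail=21; on 'e' 21 → fail=22;  out {3}∪{6}={3,6}

Text stream:
pos 0 'b': at 2
pos 1 'b': at 3
pos 2 'b': at 3 ·f
pos 3 'b': at 3 ·f
pos 4 'c': at 4
pos 5 'a': at 16
pos 6 'c': at 17  emit P5@[2:6]
pos 7 'd': at 1 ·f  emit P0@[7:7]
pos 8 'c': at 10
pos 9 'c': at 11
pos 10 'a': at 12
pos 11 'b': at 13
pos 12 'e': at 14  emit P3@[7:12],P6@[8:12]
pos 13 'c': at 18 ·f
pos 14 'd': at 1 ·f  emit P0@[14:14]
pos 15 'a': at 15  emit P4@[14:15]
pos 16 'd': at 1 ·f  emit P0@[16:16]
pos 17 'e': at 0 ·f
pos 18 'b': at 2
pos 19 'c': at 7
pos 20 'a': at 0 ·f
pos 21 'b': at 2
pos 22 'b': at 3
pos 23 'c': at 4
pos 24 'a': at 16
pos 25 'c': at 17  emit P5@[21:25]
pos 26 'b': at 2 ·f
pos 27 'c': at 7
pos 28 'b': at 2 ·f
pos 29 'b': at 3
pos 30 'c': at 4
pos 31 'a': at 16
pos 32 'c': at 17  emit P5@[28:32]
pos 33 'c': at 19 ·f
pos 34 'd': at 1 ·f  emit P0@[34:34]
pos 35 'b': at 2 ·f
pos 36 'e': at 0 ·f
pos 37 'b': at 2
pos 38 'b': at 3
pos 39 'c': at 4
pos 40 'd': at 5  emit P0@[40:40]
pos 41 'a': at 9 ·f  emit P2@[38:41],P4@[40:41]
pos 42 'd': at 1 ·f  emit P0@[42:42]

Matches: [[6,5],[7,0],[12,3],[12,6],[14,0],[15,4],[16,0],[25,5],[32,5],[34,0],[40,0],[41,2],[41,4],[42,0]]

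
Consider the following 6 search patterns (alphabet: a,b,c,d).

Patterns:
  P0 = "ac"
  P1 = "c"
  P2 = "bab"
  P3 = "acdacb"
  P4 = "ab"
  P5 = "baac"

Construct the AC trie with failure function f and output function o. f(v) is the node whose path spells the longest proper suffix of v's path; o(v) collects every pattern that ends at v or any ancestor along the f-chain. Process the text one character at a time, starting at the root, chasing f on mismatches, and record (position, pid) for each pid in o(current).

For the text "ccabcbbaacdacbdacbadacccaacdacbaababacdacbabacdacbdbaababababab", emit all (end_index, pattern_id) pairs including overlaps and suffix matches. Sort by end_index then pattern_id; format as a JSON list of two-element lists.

Build automaton:
Trie nodes:
  n0 'ε': a→1 b→4 c→3
  n1 'a': b→11 c→2
  n2 'ac': d→7  ←P0
  n3 'c': ·  ←P1
  n4 'b': a→5
  n5 'ba': a→12 b→6
  n6 'bab': ·  ←P2
  n7 'acd': a→8
  n8 'acda': c→9
  n9 'acdac': b→10
  n10 'acdacb': ·  ←P3
  n11 'ab': ·  ←P4
  n12 'baa': c→13
  n13 'baac': ·  ←P5

BFS fail/out derivation:
  n1('a'): parent n0 fail=0; on 'a' 0 → fail=0;  out ∅∪∅=∅
  n3('c'): parent n0 fail=0; on 'c' 0 → fail=0;  out {1}∪∅={1}
  n4('b'): parent n0 fail=0; on 'b' 0 → fail=0;  out ∅∪∅=∅
  n2('ac'): parent n1 fail=0; on 'c' 0 → fail=3;  out {0}∪{1}={0,1}
  n5('ba'): parent n4 fail=0; on 'a' 0 → fail=1;  out ∅∪∅=∅
  n11('ab'): parent n1 fail=0; on 'b' 0 → fail=4;  out {4}∪∅={4}
  n6('bab'): parent n5 fail=1; on 'b' 1 → fail=11;  out {2}∪{4}={2,4}
  n7('acd'): parent n2 fail=3; on 'd' 3→0 → fail=0;  out ∅∪∅=∅
  n12('baa'): parent n5 fail=1; on 'a' 1→0 → fail=1;  out ∅∪∅=∅
  n8('acda'): parent n7 fail=0; on 'a' 0 → fail=1;  out ∅∪∅=∅
  n13('baac'): parent n12 fail=1; on 'c' 1 → fail=2;  out {5}∪{0,1}={0,1,5}
  n9('acdac'): parent n8 fail=1; on 'c' 1 → fail=2;  out ∅∪{0,1}={0,1}
  n10('acdacb'): parent n9 fail=2; on 'b' 2→3→0 → fail=4;  out {3}∪∅={3}

Run:
pos 0 'c': at 3  ** P1@[0:0]
pos 1 'c': at 3 (fail-walked)  ** P1@[1:1]
pos 2 'a': at 1 (fail-walked)
pos 3 'b': at 11  ** P4@[2:3]
pos 4 'c': at 3 (fail-walked)  ** P1@[4:4]
pos 5 'b': at 4 (fail-walked)
pos 6 'b': at 4 (fail-walked)
pos 7 'a': at 5
pos 8 'a': at 12
pos 9 'c': at 13  ** P0@[8:9],P1@[9:9],P5@[6:9]
pos 10 'd': at 7 (fail-walked)
pos 11 'a': at 8
pos 12 'c': at 9  ** P0@[11:12],P1@[12:12]
pos 13 'b': at 10  ** P3@[8:13]
pos 14 'd': at 0 (fail-walked)
pos 15 'a': at 1
pos 16 'c': at 2  ** P0@[15:16],P1@[16:16]
pos 17 'b': at 4 (fail-walked)
pos 18 'a': at 5
pos 19 'd': at 0 (fail-walked)
pos 20 'a': at 1
pos 21 'c': at 2  ** P0@[20:21],P1@[21:21]
pos 22 'c': at 3 (fail-walked)  ** P1@[22:22]
pos 23 'c': at 3 (fail-walked)  ** P1@[23:23]
pos 24 'a': at 1 (fail-walked)
pos 25 'a': at 1 (fail-walked)
pos 26 'c': at 2  ** P0@[25:26],P1@[26:26]
pos 27 'd': at 7
pos 28 'a': at 8
pos 29 'c': at 9  ** P0@[28:29],P1@[29:29]
pos 30 'b': at 10  ** P3@[25:30]
pos 31 'a': at 5 (fail-walked)
pos 32 'a': at 12
pos 33 'b': at 11 (fail-walked)  ** P4@[32:33]
pos 34 'a': at 5 (fail-walked)
pos 35 'b': at 6  ** P2@[33:35],P4@[34:35]
pos 36 'a': at 5 (fail-walked)
pos 37 'c': at 2 (fail-walked)  ** P0@[36:37],P1@[37:37]
pos 38 'd': at 7
pos 39 'a': at 8
pos 40 'c': at 9  ** P0@[39:40],P1@[40:40]
pos 41 'b': at 10  ** P3@[36:41]
pos 42 'a': at 5 (fail-walked)
pos 43 'b': at 6  ** P2@[41:43],P4@[42:43]
pos 44 'a': at 5 (fail-walked)
pos 45 'c': at 2 (fail-walked)  ** P0@[44:45],P1@[45:45]
pos 46 'd': at 7
pos 47 'a': at 8
pos 48 'c': at 9  ** P0@[47:48],P1@[48:48]
pos 49 'b': at 10  ** P3@[44:49]
pos 50 'd': at 0 (fail-walked)
pos 51 'b': at 4
pos 52 'a': at 5
pos 53 'a': at 12
pos 54 'b': at 11 (fail-walked)  ** P4@[53:54]
pos 55 'a': at 5 (fail-walked)
pos 56 'b': at 6  ** P2@[54:56],P4@[55:56]
pos 57 'a': at 5 (fail-walked)
pos 58 'b': at 6  ** P2@[56:58],P4@[57:58]
pos 59 'a': at 5 (fail-walked)
pos 60 'b': at 6  ** P2@[58:60],P4@[59:60]
pos 61 'a': at 5 (fail-walked)
pos 62 'b': at 6  ** P2@[60:62],P4@[61:62]

All matches (sorted): [[0,1],[1,1],[3,4],[4,1],[9,0],[9,1],[9,5],[12,0],[12,1],[13,3],[16,0],[16,1],[21,0],[21,1],[22,1],[23,1],[26,0],[26,1],[29,0],[29,1],[30,3],[33,4],[35,2],[35,4],[37,0],[37,1],[40,0],[40,1],[41,3],[43,2],[43,4],[45,0],[45,1],[48,0],[48,1],[49,3],[54,4],[56,2],[56,4],[58,2],[58,4],[60,2],[60,4],[62,2],[62,4]]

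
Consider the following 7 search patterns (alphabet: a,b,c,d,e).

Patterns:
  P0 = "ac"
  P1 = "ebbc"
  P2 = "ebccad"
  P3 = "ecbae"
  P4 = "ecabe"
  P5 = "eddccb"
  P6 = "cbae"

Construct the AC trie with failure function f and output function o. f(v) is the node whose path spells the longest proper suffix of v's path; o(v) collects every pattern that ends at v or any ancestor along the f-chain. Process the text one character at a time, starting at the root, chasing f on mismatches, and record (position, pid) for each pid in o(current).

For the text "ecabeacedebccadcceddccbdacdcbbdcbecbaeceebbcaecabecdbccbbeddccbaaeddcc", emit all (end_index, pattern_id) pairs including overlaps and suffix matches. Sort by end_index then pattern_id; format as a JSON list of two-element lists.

Build:
Trie nodes:
  n0 'ε': a→1 c→23 e→3
  n1 'a': c→2
  n2 'ac': ·  [P0 ends]
  n3 'e': b→4 c→11 d→18
  n4 'eb': b→5 c→7
  n5 'ebb': c→6
  n6 'ebbc': ·  [P1 ends]
  n7 'ebc': c→8
  n8 'ebcc': a→9
  n9 'ebcca': d→10
  n10 'ebccad': ·  [P2 ends]
  n11 'ec': a→15 b→12
  n12 'ecb': a→13
  n13 'ecba': e→14
  n14 'ecbae': ·  [P3 ends]
  n15 'eca': b→16
  n16 'ecab': e→17
  n17 'ecabe': ·  [P4 ends]
  n18 'ed': d→19
  n19 'edd': c→20
  n20 'eddc': c→21
  n21 'eddcc': b→22
  n22 'eddccb': ·  [P5 ends]
  n23 'c': b→24
  n24 'cb': a→25
  n25 'cba': e→26
  n26 'cbae': ·  [P6 ends]

Failure links (BFS by depth):
  fail(1) 'a': from fail(0)=0 chase 'a': 0 ⇒ 0;  out=∅∪out(0)=∅
  fail(3) 'e': from fail(0)=0 chase 'e': 0 ⇒ 0;  out=∅∪out(0)=∅
  fail(23) 'c': from fail(0)=0 chase 'c': 0 ⇒ 0;  out=∅∪out(0)=∅
  fail(2) 'ac': from fail(1)=0 chase 'c': 0 ⇒ 23;  out={0}∪out(23)={0}
  fail(4) 'eb': from fail(3)=0 chase 'b': 0 ⇒ 0;  out=∅∪out(0)=∅
  fail(11) 'ec': from fail(3)=0 chase 'c': 0 ⇒ 23;  out=∅∪out(23)=∅
  fail(18) 'ed': from fail(3)=0 chase 'd': 0 ⇒ 0;  out=∅∪out(0)=∅
  fail(24) 'cb': from fail(23)=0 chase 'b': 0 ⇒ 0;  out=∅∪out(0)=∅
  fail(5) 'ebb': from fail(4)=0 chase 'b': 0 ⇒ 0;  out=∅∪out(0)=∅
  fail(7) 'ebc': from fail(4)=0 chase 'c': 0 ⇒ 23;  out=∅∪out(23)=∅
  fail(12) 'ecb': from fail(11)=23 chase 'b': 23 ⇒ 24;  out=∅∪out(24)=∅
  fail(15) 'eca': from fail(11)=23 chase 'a': 23→0 ⇒ 1;  out=∅∪out(1)=∅
  fail(19) 'edd': from fail(18)=0 chase 'd': 0 ⇒ 0;  out=∅∪out(0)=∅
  fail(25) 'cba': from fail(24)=0 chase 'a': 0 ⇒ 1;  out=∅∪out(1)=∅
  fail(6) 'ebbc': from fail(5)=0 chase 'c': 0 ⇒ 23;  out={1}∪out(23)={1}
  fail(8) 'ebcc': from fail(7)=23 chase 'c': 23→0 ⇒ 23;  out=∅∪out(23)=∅
  fail(13) 'ecba': from fail(12)=24 chase 'a': 24 ⇒ 25;  out=∅∪out(25)=∅
  fail(16) 'ecab': from fail(15)=1 chase 'b': 1→0 ⇒ 0;  out=∅∪out(0)=∅
  fail(20) 'eddc': from fail(19)=0 chase 'c': 0 ⇒ 23;  out=∅∪out(23)=∅
  fail(26) 'cbae': from fail(25)=1 chase 'e': 1→0 ⇒ 3;  out={6}∪out(3)={6}
  fail(9) 'ebcca': from fail(8)=23 chase 'a': 23→0 ⇒ 1;  out=∅∪out(1)=∅
  fail(14) 'ecbae': from fail(13)=25 chase 'e': 25 ⇒ 26;  out={3}∪out(26)={3,6}
  fail(17) 'ecabe': from fail(16)=0 chase 'e': 0 ⇒ 3;  out={4}∪out(3)={4}
  fail(21) 'eddcc': from fail(20)=23 chase 'c': 23→0 ⇒ 23;  out=∅∪out(23)=∅
  fail(10) 'ebccad': from fail(9)=1 chase 'd': 1→0 ⇒ 0;  out={2}∪out(0)={2}
  fail(22) 'eddccb': from fail(21)=23 chase 'b': 23 ⇒ 24;  out={5}∪out(24)={5}

Text stream:
pos 0 'e': at 3
pos 1 'c': at 11
pos 2 'a': at 15
pos 3 'b': at 16
pos 4 'e': at 17  ** P4@[0:4]
pos 5 'a': at 1 (fail-walked)
pos 6 'c': at 2  ** P0@[5:6]
pos 7 'e': at 3 (fail-walked)
pos 8 'd': at 18
pos 9 'e': at 3 (fail-walked)
pos 10 'b': at 4
pos 11 'c': at 7
pos 12 'c': at 8
pos 13 'a': at 9
pos 14 'd': at 10  ** P2@[9:14]
pos 15 'c': at 23 (fail-walked)
pos 16 'c': at 23 (fail-walked)
pos 17 'e': at 3 (fail-walked)
pos 18 'd': at 18
pos 19 'd': at 19
pos 20 'c': at 20
pos 21 'c': at 21
pos 22 'b': at 22  ** P5@[17:22]
pos 23 'd': at 0 (fail-walked)
pos 24 'a': at 1
pos 25 'c': at 2  ** P0@[24:25]
pos 26 'd': at 0 (fail-walked)
pos 27 'c': at 23
pos 28 'b': at 24
pos 29 'b': at 0 (fail-walked)
pos 30 'd': at 0
pos 31 'c': at 23
pos 32 'b': at 24
pos 33 'e': at 3 (fail-walked)
pos 34 'c': at 11
pos 35 'b': at 12
pos 36 'a': at 13
pos 37 'e': at 14  ** P3@[33:37],P6@[34:37]
pos 38 'c': at 11 (fail-walked)
pos 39 'e': at 3 (fail-walked)
pos 40 'e': at 3 (fail-walked)
pos 41 'b': at 4
pos 42 'b': at 5
pos 43 'c': at 6  ** P1@[40:43]
pos 44 'a': at 1 (fail-walked)
pos 45 'e': at 3 (fail-walked)
pos 46 'c': at 11
pos 47 'a': at 15
pos 48 'b': at 16
pos 49 'e': at 17  ** P4@[45:49]
pos 50 'c': at 11 (fail-walked)
pos 51 'd': at 0 (fail-walked)
pos 52 'b': at 0
pos 53 'c': at 23
pos 54 'c': at 23 (fail-walked)
pos 55 'b': at 24
pos 56 'b': at 0 (fail-walked)
pos 57 'e': at 3
pos 58 'd': at 18
pos 59 'd': at 19
pos 60 'c': at 20
pos 61 'c': at 21
pos 62 'b': at 22  ** P5@[57:62]
pos 63 'a': at 25 (fail-walked)
pos 64 'a': at 1 (fail-walked)
pos 65 'e': at 3 (fail-walked)
pos 66 'd': at 18
pos 67 'd': at 19
pos 68 'c': at 20
pos 69 'c': at 21

Result: [[4,4],[6,0],[14,2],[22,5],[25,0],[37,3],[37,6],[43,1],[49,4],[62,5]]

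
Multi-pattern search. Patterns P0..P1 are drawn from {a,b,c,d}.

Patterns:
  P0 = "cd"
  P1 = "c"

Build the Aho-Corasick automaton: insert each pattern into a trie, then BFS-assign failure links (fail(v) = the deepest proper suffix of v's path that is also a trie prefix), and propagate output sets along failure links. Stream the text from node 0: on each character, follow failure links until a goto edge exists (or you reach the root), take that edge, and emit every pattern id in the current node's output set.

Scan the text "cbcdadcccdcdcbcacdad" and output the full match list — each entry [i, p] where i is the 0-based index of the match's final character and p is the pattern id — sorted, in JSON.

Build:
Trie nodes:
  0='ε' goto c→1
  1='c' goto d→2  ←P1
  2='cd' goto ·  ←P0

BFS fail/out derivation:
  fail(1) 'c': from fail(0)=0 chase 'c': 0 ⇒ 0;  out={1}∪out(0)={1}
  fail(2) 'cd': from fail(1)=0 chase 'd': 0 ⇒ 0;  out={0}∪out(0)={0}

Text stream:
i=0 'c': node 0→1  → match P1@[0:0]
i=1 'b': node 1→0 ·f
i=2 'c': node 0→1  → match P1@[2:2]
i=3 'd': node 1→2  → match P0@[2:3]
i=4 'a': node 2→0 ·f
i=5 'd': node 0→0
i=6 'c': node 0→1  → match P1@[6:6]
i=7 'c': node 1→1 ·f  → match P1@[7:7]
i=8 'c': node 1→1 ·f  → match P1@[8:8]
i=9 'd': node 1→2  → match P0@[8:9]
i=10 'c': node 2→1 ·f  → match P1@[10:10]
i=11 'd': node 1→2  → match P0@[10:11]
i=12 'c': node 2→1 ·f  → match P1@[12:12]
i=13 'b': node 1→0 ·f
i=14 'c': node 0→1  → match P1@[14:14]
i=15 'a': node 1→0 ·f
i=16 'c': node 0→1  → match P1@[16:16]
i=17 'd': node 1→2  → match P0@[16:17]
i=18 'a': node 2→0 ·f
i=19 'd': node 0→0

Matches: [[0,1],[2,1],[3,0],[6,1],[7,1],[8,1],[9,0],[10,1],[11,0],[12,1],[14,1],[16,1],[17,0]]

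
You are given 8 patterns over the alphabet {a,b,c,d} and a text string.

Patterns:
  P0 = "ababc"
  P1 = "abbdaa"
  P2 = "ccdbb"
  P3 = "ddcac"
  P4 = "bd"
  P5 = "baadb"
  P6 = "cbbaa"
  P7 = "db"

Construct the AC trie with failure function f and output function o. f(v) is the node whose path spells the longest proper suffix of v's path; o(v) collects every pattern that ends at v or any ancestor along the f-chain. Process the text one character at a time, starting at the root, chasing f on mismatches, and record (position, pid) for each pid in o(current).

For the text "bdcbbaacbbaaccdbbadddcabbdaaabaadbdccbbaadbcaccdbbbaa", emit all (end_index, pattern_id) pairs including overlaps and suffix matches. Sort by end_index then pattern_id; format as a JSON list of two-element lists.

Build automaton:
Trie (insert patterns):
  n0 'ε': a→1 b→20 c→10 d→15
  n1 'a': b→2
  n2 'ab': a→3 b→6
  n3 'aba': b→4
  n4 'abab': c→5
  n5 'ababc': ·  [P0 ends]
  n6 'abb': d→7
  n7 'abbd': a→8
  n8 'abbda': a→9
  n9 'abbdaa': ·  [P1 ends]
  n10 'c': b→26 c→11
  n11 'cc': d→12
  n12 'ccd': b→13
  n13 'ccdb': b→14
  n14 'ccdbb': ·  [P2 ends]
  n15 'd': b→30 d→16
  n16 'dd': c→17
  n17 'ddc': a→18
  n18 'ddca': c→19
  n19 'ddcac': ·  [P3 ends]
  n20 'b': a→22 d→21
  n21 'bd': ·  [P4 ends]
  n22 'ba': a→23
  n23 'baa': d→24
  n24 'baad': b→25
  n25 'baadb': ·  [P5 ends]
  n26 'cb': b→27
  n27 'cbb': a→28
  n28 'cbba': a→29
  n29 'cbbaa': ·  [P6 ends]
  n30 'db': ·  [P7 ends]

BFS fail/out derivation:
  n1('a'): parent n0 fail=0; on 'a' 0 → fail=0;  out ∅∪∅=∅
  n10('c'): parent n0 fail=0; on 'c' 0 → fail=0;  out ∅∪∅=∅
  n15('d'): parent n0 fail=0; on 'd' 0 → fail=0;  out ∅∪∅=∅
  n20('b'): parent n0 fail=0; on 'b' 0 → fail=0;  out ∅∪∅=∅
  n2('ab'): parent n1 fail=0; on 'b' 0 → fail=20;  out ∅∪∅=∅
  n11('cc'): parent n10 fail=0; on 'c' 0 → fail=10;  out ∅∪∅=∅
  n16('dd'): parent n15 fail=0; on 'd' 0 → fail=15;  out ∅∪∅=∅
  n21('bd'): parent n20 fail=0; on 'd' 0 → fail=15;  out {4}∪∅={4}
  n22('ba'): parent n20 fail=0; on 'a' 0 → fail=1;  out ∅∪∅=∅
  n26('cb'): parent n10 fail=0; on 'b' 0 → fail=20;  out ∅∪∅=∅
  n30('db'): parent n15 fail=0; on 'b' 0 → fail=20;  out {7}∪∅={7}
  n3('aba'): parent n2 fail=20; on 'a' 20 → fail=22;  out ∅∪∅=∅
  n6('abb'): parent n2 fail=20; on 'b' 20→0 → fail=20;  out ∅∪∅=∅
  n12('ccd'): parent n11 fail=10; on 'd' 10→0 → fail=15;  out ∅∪∅=∅
  n17('ddc'): parent n16 fail=15; on 'c' 15→0 → fail=10;  out ∅∪∅=∅
  n23('baa'): parent n22 fail=1; on 'a' 1→0 → fail=1;  out ∅∪∅=∅
  n27('cbb'): parent n26 fail=20; on 'b' 20→0 → fail=20;  out ∅∪∅=∅
  n4('abab'): parent n3 fail=22; on 'b' 22→1 → fail=2;  out ∅∪∅=∅
  n7('abbd'): parent n6 fail=20; on 'd' 20 → fail=21;  out ∅∪{4}={4}
  n13('ccdb'): parent n12 fail=15; on 'b' 15 → fail=30;  out ∅∪{7}={7}
  n18('ddca'): parent n17 fail=10; on 'a' 10→0 → fail=1;  out ∅∪∅=∅
  n24('baad'): parent n23 fail=1; on 'd' 1→0 → fail=15;  out ∅∪∅=∅
  n28('cbba'): parent n27 fail=20; on 'a' 20 → fail=22;  out ∅∪∅=∅
  n5('ababc'): parent n4 fail=2; on 'c' 2→20→0 → fail=10;  out {0}∪∅={0}
  n8('abbda'): parent n7 fail=21; on 'a' 21→15→0 → fail=1;  out ∅∪∅=∅
  n14('ccdbb'): parent n13 fail=30; on 'b' 30→20→0 → fail=20;  out {2}∪∅={2}
  n19('ddcac'): parent n18 fail=1; on 'c' 1→0 → fail=10;  out {3}∪∅={3}
  n25('baadb'): parent n24 fail=15; on 'b' 15 → fail=30;  out {5}∪{7}={5,7}
  n29('cbbaa'): parent n28 fail=22; on 'a' 22 → fail=23;  out {6}∪∅={6}
  n9('abbdaa'): parent n8 fail=1; on 'a' 1→0 → fail=1;  out {1}∪∅={1}

Run:
i=0 'b': node 0→20
i=1 'd': node 20→21  ** P4@[0:1]
i=2 'c': node 21→10 ·f
i=3 'b': node 10→26
i=4 'b': node 26→27
i=5 'a': node 27→28
i=6 'a': node 28→29  ** P6@[2:6]
i=7 'c': node 29→10 ·f
i=8 'b': node 10→26
i=9 'b': node 26→27
i=10 'a': node 27→28
i=11 'a': node 28→29  ** P6@[7:11]
i=12 'c': node 29→10 ·f
i=13 'c': node 10→11
i=14 'd': node 11→12
i=15 'b': node 12→13  ** P7@[14:15]
i=16 'b': node 13→14  ** P2@[12:16]
i=17 'a': node 14→22 ·f
i=18 'd': node 22→15 ·f
i=19 'd': node 15→16
i=20 'd': node 16→16 ·f
i=21 'c': node 16→17
i=22 'a': node 17→18
i=23 'b': node 18→2 ·f
i=24 'b': node 2→6
i=25 'd': node 6→7  ** P4@[24:25]
i=26 'a': node 7→8
i=27 'a': node 8→9  ** P1@[22:27]
i=28 'a': node 9→1 ·f
i=29 'b': node 1→2
i=30 'a': node 2→3
i=31 'a': node 3→23 ·f
i=32 'd': node 23→24
i=33 'b': node 24→25  ** P5@[29:33],P7@[32:33]
i=34 'd': node 25→21 ·f  ** P4@[33:34]
i=35 'c': node 21→10 ·f
i=36 'c': node 10→11
i=37 'b': node 11→26 ·f
i=38 'b': node 26→27
i=39 'a': node 27→28
i=40 'a': node 28→29  ** P6@[36:40]
i=41 'd': node 29→24 ·f
i=42 'b': node 24→25  ** P5@[38:42],P7@[41:42]
i=43 'c': node 25→10 ·f
i=44 'a': node 10→1 ·f
i=45 'c': node 1→10 ·f
i=46 'c': node 10→11
i=47 'd': node 11→12
i=48 'b': node 12→13  ** P7@[47:48]
i=49 'b': node 13→14  ** P2@[45:49]
i=50 'b': node 14→20 ·f
i=51 'a': node 20→22
i=52 'a': node 22→23

All matches (sorted): [[1,4],[6,6],[11,6],[15,7],[16,2],[25,4],[27,1],[33,5],[33,7],[34,4],[40,6],[42,5],[42,7],[48,7],[49,2]]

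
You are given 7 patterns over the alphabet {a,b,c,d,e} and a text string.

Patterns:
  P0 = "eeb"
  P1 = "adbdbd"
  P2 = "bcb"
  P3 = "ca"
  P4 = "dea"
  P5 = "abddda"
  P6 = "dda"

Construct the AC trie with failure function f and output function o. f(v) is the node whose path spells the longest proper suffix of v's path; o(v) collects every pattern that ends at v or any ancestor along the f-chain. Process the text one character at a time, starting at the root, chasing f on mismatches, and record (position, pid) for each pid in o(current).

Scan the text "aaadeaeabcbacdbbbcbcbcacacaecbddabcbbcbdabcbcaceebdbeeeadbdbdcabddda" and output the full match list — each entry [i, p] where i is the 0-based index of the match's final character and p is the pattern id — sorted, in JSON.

Build automaton:
Trie nodes:
  0='ε' goto a→4 b→10 c→13 d→15 e→1
  1='e' goto e→2
  2='ee' goto b→3
  3='eeb' goto ·  ←P0
  4='a' goto b→18 d→5
  5='ad' goto b→6
  6='adb' goto d→7
  7='adbd' goto b→8
  8='adbdb' goto d→9
  9='adbdbd' goto ·  ←P1
  10='b' goto c→11
  11='bc' goto b→12
  12='bcb' goto ·  ←P2
  13='c' goto a→14
  14='ca' goto ·  ←P3
  15='d' goto d→23 e→16
  16='de' goto a→17
  17='dea' goto ·  ←P4
  18='ab' goto d→19
  19='abd' goto d→20
  20='abdd' goto d→21
  21='abddd' goto a→22
  22='abddda' goto ·  ←P5
  23='dd' goto a→24
  24='dda' goto ·  ←P6

BFS fail/out derivation:
  fail(1) 'e': from fail(0)=0 chase 'e': 0 ⇒ 0;  out=∅∪out(0)=∅
  fail(4) 'a': from fail(0)=0 chase 'a': 0 ⇒ 0;  out=∅∪out(0)=∅
  fail(10) 'b': from fail(0)=0 chase 'b': 0 ⇒ 0;  out=∅∪out(0)=∅
  fail(13) 'c': from fail(0)=0 chase 'c': 0 ⇒ 0;  out=∅∪out(0)=∅
  fail(15) 'd': from fail(0)=0 chase 'd': 0 ⇒ 0;  out=∅∪out(0)=∅
  fail(2) 'ee': from fail(1)=0 chase 'e': 0 ⇒ 1;  out=∅∪out(1)=∅
  fail(5) 'ad': from fail(4)=0 chase 'd': 0 ⇒ 15;  out=∅∪out(15)=∅
  fail(11) 'bc': from fail(10)=0 chase 'c': 0 ⇒ 13;  out=∅∪out(13)=∅
  fail(14) 'ca': from fail(13)=0 chase 'a': 0 ⇒ 4;  out={3}∪out(4)={3}
  fail(16) 'de': from fail(15)=0 chase 'e': 0 ⇒ 1;  out=∅∪out(1)=∅
  fail(18) 'ab': from fail(4)=0 chase 'b': 0 ⇒ 10;  out=∅∪out(10)=∅
  fail(23) 'dd': from fail(15)=0 chase 'd': 0 ⇒ 15;  out=∅∪out(15)=∅
  fail(3) 'eeb': from fail(2)=1 chase 'b': 1→0 ⇒ 10;  out={0}∪out(10)={0}
  fail(6) 'adb': from fail(5)=15 chase 'b': 15→0 ⇒ 10;  out=∅∪out(10)=∅
  fail(12) 'bcb': from fail(11)=13 chase 'b': 13→0 ⇒ 10;  out={2}∪out(10)={2}
  fail(17) 'dea': from fail(16)=1 chase 'a': 1→0 ⇒ 4;  out={4}∪out(4)={4}
  fail(19) 'abd': from fail(18)=10 chase 'd': 10→0 ⇒ 15;  out=∅∪out(15)=∅
  fail(24) 'dda': from fail(23)=15 chase 'a': 15→0 ⇒ 4;  out={6}∪out(4)={6}
  fail(7) 'adbd': from fail(6)=10 chase 'd': 10→0 ⇒ 15;  out=∅∪out(15)=∅
  fail(20) 'abdd': from fail(19)=15 chase 'd': 15 ⇒ 23;  out=∅∪out(23)=∅
  fail(8) 'adbdb': from fail(7)=15 chase 'b': 15→0 ⇒ 10;  out=∅∪out(10)=∅
  fail(21) 'abddd': from fail(20)=23 chase 'd': 23→15 ⇒ 23;  out=∅∪out(23)=∅
  fail(9) 'adbdbd': from fail(8)=10 chase 'd': 10→0 ⇒ 15;  out={1}∪out(15)={1}
  fail(22) 'abddda': from fail(21)=23 chase 'a': 23 ⇒ 24;  out={5}∪out(24)={5,6}

Scan:
[0] read 'a'  n0⇒n4
[1] read 'a'  n4⇒n4 (via fail)
[2] read 'a'  n4⇒n4 (via fail)
[3] read 'd'  n4⇒n5
[4] read 'e'  n5⇒n16 (via fail)
[5] read 'a'  n16⇒n17  ** P4@[3:5]
[6] read 'e'  n17⇒n1 (via fail)
[7] read 'a'  n1⇒n4 (via fail)
[8] read 'b'  n4⇒n18
[9] read 'c'  n18⇒n11 (via fail)
[10] read 'b'  n11⇒n12  ** P2@[8:10]
[11] read 'a'  n12⇒n4 (via fail)
[12] read 'c'  n4⇒n13 (via fail)
[13] read 'd'  n13⇒n15 (via fail)
[14] read 'b'  n15⇒n10 (via fail)
[15] read 'b'  n10⇒n10 (via fail)
[16] read 'b'  n10⇒n10 (via fail)
[17] read 'c'  n10⇒n11
[18] read 'b'  n11⇒n12  ** P2@[16:18]
[19] read 'c'  n12⇒n11 (via fail)
[20] read 'b'  n11⇒n12  ** P2@[18:20]
[21] read 'c'  n12⇒n11 (via fail)
[22] read 'a'  n11⇒n14 (via fail)  ** P3@[21:22]
[23] read 'c'  n14⇒n13 (via fail)
[24] read 'a'  n13⇒n14  ** P3@[23:24]
[25] read 'c'  n14⇒n13 (via fail)
[26] read 'a'  n13⇒n14  ** P3@[25:26]
[27] read 'e'  n14⇒n1 (via fail)
[28] read 'c'  n1⇒n13 (via fail)
[29] read 'b'  n13⇒n10 (via fail)
[30] read 'd'  n10⇒n15 (via fail)
[31] read 'd'  n15⇒n23
[32] read 'a'  n23⇒n24  ** P6@[30:32]
[33] read 'b'  n24⇒n18 (via fail)
[34] read 'c'  n18⇒n11 (via fail)
[35] read 'b'  n11⇒n12  ** P2@[33:35]
[36] read 'b'  n12⇒n10 (via fail)
[37] read 'c'  n10⇒n11
[38] read 'b'  n11⇒n12  ** P2@[36:38]
[39] read 'd'  n12⇒n15 (via fail)
[40] read 'a'  n15⇒n4 (via fail)
[41] read 'b'  n4⇒n18
[42] read 'c'  n18⇒n11 (via fail)
[43] read 'b'  n11⇒n12  ** P2@[41:43]
[44] read 'c'  n12⇒n11 (via fail)
[45] read 'a'  n11⇒n14 (via fail)  ** P3@[44:45]
[46] read 'c'  n14⇒n13 (via fail)
[47] read 'e'  n13⇒n1 (via fail)
[48] read 'e'  n1⇒n2
[49] read 'b'  n2⇒n3  ** P0@[47:49]
[50] read 'd'  n3⇒n15 (via fail)
[51] read 'b'  n15⇒n10 (via fail)
[52] read 'e'  n10⇒n1 (via fail)
[53] read 'e'  n1⇒n2
[54] read 'e'  n2⇒n2 (via fail)
[55] read 'a'  n2⇒n4 (via fail)
[56] read 'd'  n4⇒n5
[57] read 'b'  n5⇒n6
[58] read 'd'  n6⇒n7
[59] read 'b'  n7⇒n8
[60] read 'd'  n8⇒n9  ** P1@[55:60]
[61] read 'c'  n9⇒n13 (via fail)
[62] read 'a'  n13⇒n14  ** P3@[61:62]
[63] read 'b'  n14⇒n18 (via fail)
[64] read 'd'  n18⇒n19
[65] read 'd'  n19⇒n20
[66] read 'd'  n20⇒n21
[67] read 'a'  n21⇒n22  ** P5@[62:67],P6@[65:67]

Matches: [[5,4],[10,2],[18,2],[20,2],[22,3],[24,3],[26,3],[32,6],[35,2],[38,2],[43,2],[45,3],[49,0],[60,1],[62,3],[67,5],[67,6]]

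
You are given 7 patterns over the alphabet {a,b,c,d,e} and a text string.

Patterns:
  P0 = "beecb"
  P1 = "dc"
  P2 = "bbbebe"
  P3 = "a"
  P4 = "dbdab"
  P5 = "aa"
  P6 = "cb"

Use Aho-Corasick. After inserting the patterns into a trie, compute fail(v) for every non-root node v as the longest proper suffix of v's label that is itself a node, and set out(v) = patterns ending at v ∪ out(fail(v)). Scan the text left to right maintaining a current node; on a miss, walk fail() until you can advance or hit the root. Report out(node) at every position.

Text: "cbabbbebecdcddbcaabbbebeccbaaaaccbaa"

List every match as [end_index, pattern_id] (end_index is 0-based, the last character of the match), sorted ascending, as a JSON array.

Construct AC machine:
Trie (insert patterns):
  0='ε' goto a→13 b→1 c→19 d→6
  1='b' goto b→8 e→2
  2='be' goto e→3
  3='bee' goto c→4
  4='beec' goto b→5
  5='beecb' goto ·  ←P0
  6='d' goto b→14 c→7
  7='dc' goto ·  ←P1
  8='bb' goto b→9
  9='bbb' goto e→10
  10='bbbe' goto b→11
  11='bbbeb' goto e→12
  12='bbbebe' goto ·  ←P2
  13='a' goto a→18  ←P3
  14='db' goto d→15
  15='dbd' goto a→16
  16='dbda' goto b→17
  17='dbdab' goto ·  ←P4
  18='aa' goto ·  ←P5
  19='c' goto b→20
  20='cb' goto ·  ←P6

Failure links (BFS by depth):
  fail(1) 'b': from fail(0)=0 chase 'b': 0 ⇒ 0;  out=∅∪out(0)=∅
  fail(6) 'd': from fail(0)=0 chase 'd': 0 ⇒ 0;  out=∅∪out(0)=∅
  fail(13) 'a': from fail(0)=0 chase 'a': 0 ⇒ 0;  out={3}∪out(0)={3}
  fail(19) 'c': from fail(0)=0 chase 'c': 0 ⇒ 0;  out=∅∪out(0)=∅
  fail(2) 'be': from fail(1)=0 chase 'e': 0 ⇒ 0;  out=∅∪out(0)=∅
  fail(7) 'dc': from fail(6)=0 chase 'c': 0 ⇒ 19;  out={1}∪out(19)={1}
  fail(8) 'bb': from fail(1)=0 chase 'b': 0 ⇒ 1;  out=∅∪out(1)=∅
  fail(14) 'db': from fail(6)=0 chase 'b': 0 ⇒ 1;  out=∅∪out(1)=∅
  fail(18) 'aa': from fail(13)=0 chase 'a': 0 ⇒ 13;  out={5}∪out(13)={3,5}
  fail(20) 'cb': from fail(19)=0 chase 'b': 0 ⇒ 1;  out={6}∪out(1)={6}
  fail(3) 'bee': from fail(2)=0 chase 'e': 0 ⇒ 0;  out=∅∪out(0)=∅
  fail(9) 'bbb': from fail(8)=1 chase 'b': 1 ⇒ 8;  out=∅∪out(8)=∅
  fail(15) 'dbd': from fail(14)=1 chase 'd': 1→0 ⇒ 6;  out=∅∪out(6)=∅
  fail(4) 'beec': from fail(3)=0 chase 'c': 0 ⇒ 19;  out=∅∪out(19)=∅
  fail(10) 'bbbe': from fail(9)=8 chase 'e': 8→1 ⇒ 2;  out=∅∪out(2)=∅
  fail(16) 'dbda': from fail(15)=6 chase 'a': 6→0 ⇒ 13;  out=∅∪out(13)={3}
  fail(5) 'beecb': from fail(4)=19 chase 'b': 19 ⇒ 20;  out={0}∪out(20)={0,6}
  fail(11) 'bbbeb': from fail(10)=2 chase 'b': 2→0 ⇒ 1;  out=∅∪out(1)=∅
  fail(17) 'dbdab': from fail(16)=13 chase 'b': 13→0 ⇒ 1;  out={4}∪out(1)={4}
  fail(12) 'bbbebe': from fail(11)=1 chase 'e': 1 ⇒ 2;  out={2}∪out(2)={2}

Scan:
pos 0 'c': at 19
pos 1 'b': at 20  emit P6@[0:1]
pos 2 'a': at 13 (fail-walked)  emit P3@[2:2]
pos 3 'b': at 1 (fail-walked)
pos 4 'b': at 8
pos 5 'b': at 9
pos 6 'e': at 10
pos 7 'b': at 11
pos 8 'e': at 12  emit P2@[3:8]
pos 9 'c': at 19 (fail-walked)
pos 10 'd': at 6 (fail-walked)
pos 11 'c': at 7  emit P1@[10:11]
pos 12 'd': at 6 (fail-walked)
pos 13 'd': at 6 (fail-walked)
pos 14 'b': at 14
pos 15 'c': at 19 (fail-walked)
pos 16 'a': at 13 (fail-walked)  emit P3@[16:16]
pos 17 'a': at 18  emit P3@[17:17],P5@[16:17]
pos 18 'b': at 1 (fail-walked)
pos 19 'b': at 8
pos 20 'b': at 9
pos 21 'e': at 10
pos 22 'b': at 11
pos 23 'e': at 12  emit P2@[18:23]
pos 24 'c': at 19 (fail-walked)
pos 25 'c': at 19 (fail-walked)
pos 26 'b': at 20  emit P6@[25:26]
pos 27 'a': at 13 (fail-walked)  emit P3@[27:27]
pos 28 'a': at 18  emit P3@[28:28],P5@[27:28]
pos 29 'a': at 18 (fail-walked)  emit P3@[29:29],P5@[28:29]
pos 30 'a': at 18 (fail-walked)  emit P3@[30:30],P5@[29:30]
pos 31 'c': at 19 (fail-walked)
pos 32 'c': at 19 (fail-walked)
pos 33 'b': at 20  emit P6@[32:33]
pos 34 'a': at 13 (fail-walked)  emit P3@[34:34]
pos 35 'a': at 18  emit P3@[35:35],P5@[34:35]

Matches: [[1,6],[2,3],[8,2],[11,1],[16,3],[17,3],[17,5],[23,2],[26,6],[27,3],[28,3],[28,5],[29,3],[29,5],[30,3],[30,5],[33,6],[34,3],[35,3],[35,5]]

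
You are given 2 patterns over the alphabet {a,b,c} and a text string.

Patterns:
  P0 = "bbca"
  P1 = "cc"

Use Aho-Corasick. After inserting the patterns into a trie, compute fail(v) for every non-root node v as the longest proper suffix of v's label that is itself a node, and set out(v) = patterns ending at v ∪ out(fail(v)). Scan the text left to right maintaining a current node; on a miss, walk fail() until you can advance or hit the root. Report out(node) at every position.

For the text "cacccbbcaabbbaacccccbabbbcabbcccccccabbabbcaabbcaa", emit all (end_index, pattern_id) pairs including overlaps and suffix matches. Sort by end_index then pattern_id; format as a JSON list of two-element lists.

Construct AC machine:
Trie nodes:
  n0 'ε': b→1 c→5
  n1 'b': b→2
  n2 'bb': c→3
  n3 'bbc': a→4
  n4 'bbca': ·  [P0 ends]
  n5 'c': c→6
  n6 'cc': ·  [P1 ends]

Failure links (BFS by depth):
  fail(1) 'b': from fail(0)=0 chase 'b': 0 ⇒ 0;  out=∅∪out(0)=∅
  fail(5) 'c': from fail(0)=0 chase 'c': 0 ⇒ 0;  out=∅∪out(0)=∅
  fail(2) 'bb': from fail(1)=0 chase 'b': 0 ⇒ 1;  out=∅∪out(1)=∅
  fail(6) 'cc': from fail(5)=0 chase 'c': 0 ⇒ 5;  out={1}∪out(5)={1}
  fail(3) 'bbc': from fail(2)=1 chase 'c': 1→0 ⇒ 5;  out=∅∪out(5)=∅
  fail(4) 'bbca': from fail(3)=5 chase 'a': 5→0 ⇒ 0;  out={0}∪out(0)={0}

Text stream:
pos 0 'c': at 5
pos 1 'a': at 0 ·f
pos 2 'c': at 5
pos 3 'c': at 6  emit P1@[2:3]
pos 4 'c': at 6 ·f  emit P1@[3:4]
pos 5 'b': at 1 ·f
pos 6 'b': at 2
pos 7 'c': at 3
pos 8 'a': at 4  emit P0@[5:8]
pos 9 'a': at 0 ·f
pos 10 'b': at 1
pos 11 'b': at 2
pos 12 'b': at 2 ·f
pos 13 'a': at 0 ·f
pos 14 'a': at 0
pos 15 'c': at 5
pos 16 'c': at 6  emit P1@[15:16]
pos 17 'c': at 6 ·f  emit P1@[16:17]
pos 18 'c': at 6 ·f  emit P1@[17:18]
pos 19 'c': at 6 ·f  emit P1@[18:19]
pos 20 'b': at 1 ·f
pos 21 'a': at 0 ·f
pos 22 'b': at 1
pos 23 'b': at 2
pos 24 'b': at 2 ·f
pos 25 'c': at 3
pos 26 'a': at 4  emit P0@[23:26]
pos 27 'b': at 1 ·f
pos 28 'b': at 2
pos 29 'c': at 3
pos 30 'c': at 6 ·f  emit P1@[29:30]
pos 31 'c': at 6 ·f  emit P1@[30:31]
pos 32 'c': at 6 ·f  emit P1@[31:32]
pos 33 'c': at 6 ·f  emit P1@[32:33]
pos 34 'c': at 6 ·f  emit P1@[33:34]
pos 35 'c': at 6 ·f  emit P1@[34:35]
pos 36 'a': at 0 ·f
pos 37 'b': at 1
pos 38 'b': at 2
pos 39 'a': at 0 ·f
pos 40 'b': at 1
pos 41 'b': at 2
pos 42 'c': at 3
pos 43 'a': at 4  emit P0@[40:43]
pos 44 'a': at 0 ·f
pos 45 'b': at 1
pos 46 'b': at 2
pos 47 'c': at 3
pos 48 'a': at 4  emit P0@[45:48]
pos 49 'a': at 0 ·f

Matches: [[3,1],[4,1],[8,0],[16,1],[17,1],[18,1],[19,1],[26,0],[30,1],[31,1],[32,1],[33,1],[34,1],[35,1],[43,0],[48,0]]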